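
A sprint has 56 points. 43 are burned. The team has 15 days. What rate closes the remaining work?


Formula: Required rate = Remaining points / Days left
Remaining = 56 - 43 = 13 points
Required rate = 13 / 15 = 0.87 points/day

0.87 points/day


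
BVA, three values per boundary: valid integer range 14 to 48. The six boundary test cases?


Range: [14, 48]
Boundaries: just below min, min, min+1, max-1, max, just above max
Values: [13, 14, 15, 47, 48, 49]

[13, 14, 15, 47, 48, 49]


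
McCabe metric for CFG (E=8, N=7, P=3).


Formula: V(G) = E - N + 2P
V(G) = 8 - 7 + 2*3
V(G) = 1 + 6
V(G) = 7

7


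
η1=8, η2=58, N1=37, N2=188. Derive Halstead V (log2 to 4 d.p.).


Formula: V = N * log2(η), where N = N1 + N2 and η = η1 + η2
η = 8 + 58 = 66
N = 37 + 188 = 225
log2(66) ≈ 6.0444
V = 225 * 6.0444 = 1359.99

1359.99


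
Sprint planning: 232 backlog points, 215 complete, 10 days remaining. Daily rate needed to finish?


Formula: Required rate = Remaining points / Days left
Remaining = 232 - 215 = 17 points
Required rate = 17 / 10 = 1.7 points/day

1.7 points/day


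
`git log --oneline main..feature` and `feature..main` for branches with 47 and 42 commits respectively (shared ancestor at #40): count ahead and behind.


Common ancestor: commit #40
feature commits after divergence: 47 - 40 = 7
main commits after divergence: 42 - 40 = 2
feature is 7 commits ahead of main
main is 2 commits ahead of feature

feature ahead: 7, main ahead: 2


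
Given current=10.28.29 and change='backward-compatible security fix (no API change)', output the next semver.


Current: 10.28.29
Change category: 'backward-compatible security fix (no API change)' → patch bump
SemVer rule: patch bump → increment PATCH (MAJOR and MINOR unchanged)
New: 10.28.30

10.28.30


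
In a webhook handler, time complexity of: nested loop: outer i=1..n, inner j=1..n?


Reasoning: n iterations times n iterations
Complexity: O(n^2)

O(n^2)


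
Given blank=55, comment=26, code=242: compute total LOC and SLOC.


Total LOC = blank + comment + code
Total LOC = 55 + 26 + 242 = 323
SLOC (source only) = code = 242

Total LOC: 323, SLOC: 242


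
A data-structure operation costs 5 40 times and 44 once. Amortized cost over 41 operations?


Formula: Amortized cost = Total cost / Operations
Total cost = (40 * 5) + (1 * 44)
Total cost = 200 + 44 = 244
Amortized = 244 / 41 = 5.9512

5.9512


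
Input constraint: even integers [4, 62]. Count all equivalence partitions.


Constraint: even integers in [4, 62]
Class 1: x < 4 — out-of-range invalid
Class 2: x in [4,62] but odd — wrong type invalid
Class 3: x in [4,62] and even — valid
Class 4: x > 62 — out-of-range invalid
Total equivalence classes: 4

4 equivalence classes


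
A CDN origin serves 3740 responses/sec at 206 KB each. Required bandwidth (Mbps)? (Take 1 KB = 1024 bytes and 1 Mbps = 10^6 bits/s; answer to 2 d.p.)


Formula: Mbps = payload_bytes * RPS * 8 / 1e6
Payload per request = 206 KB = 206 * 1024 = 210944 bytes
Total bytes/sec = 210944 * 3740 = 788930560
Total bits/sec = 788930560 * 8 = 6311444480
Mbps = 6311444480 / 1e6 = 6311.44

6311.44 Mbps


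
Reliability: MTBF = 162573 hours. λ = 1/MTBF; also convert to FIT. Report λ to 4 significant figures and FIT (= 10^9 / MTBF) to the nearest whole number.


Formula: λ = 1 / MTBF; FIT = λ × 1e9 = 1e9 / MTBF
λ = 1 / 162573 ≈ 6.151e-06 failures/hour
FIT = 1e9 / 162573 ≈ 6151 failures per 1e9 hours (nearest whole number)

λ = 6.151e-06 /h, FIT = 6151


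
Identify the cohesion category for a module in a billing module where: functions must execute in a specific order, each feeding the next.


Reasoning: Output of one is input to next
Type: Sequential cohesion

Sequential cohesion


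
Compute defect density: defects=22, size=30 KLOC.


Defect density = defects / KLOC
Defect density = 22 / 30
Defect density = 0.733 defects/KLOC

0.733 defects/KLOC


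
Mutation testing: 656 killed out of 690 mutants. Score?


Mutation score = killed / total * 100
Mutation score = 656 / 690 * 100
Mutation score = 95.07%

95.07%


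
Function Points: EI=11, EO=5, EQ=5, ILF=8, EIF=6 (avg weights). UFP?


UFP = EI*4 + EO*5 + EQ*4 + ILF*10 + EIF*7
UFP = 11*4 + 5*5 + 5*4 + 8*10 + 6*7
UFP = 44 + 25 + 20 + 80 + 42
UFP = 211

211


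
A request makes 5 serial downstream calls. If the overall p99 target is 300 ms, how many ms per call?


Formula: per_stage = total_budget / stages
per_stage = 300 / 5
per_stage = 60.0 ms

60.0 ms


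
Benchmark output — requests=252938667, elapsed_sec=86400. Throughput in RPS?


Formula: throughput = requests / seconds
throughput = 252938667 / 86400
throughput = 2927.53 requests/second

2927.53 requests/second


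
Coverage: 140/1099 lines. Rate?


Coverage = covered / total * 100
Coverage = 140 / 1099 * 100
Coverage = 12.74%

12.74%


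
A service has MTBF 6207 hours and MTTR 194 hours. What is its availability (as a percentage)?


Availability = MTBF / (MTBF + MTTR)
Availability = 6207 / (6207 + 194)
Availability = 6207 / 6401
Availability = 96.9692%

96.9692%


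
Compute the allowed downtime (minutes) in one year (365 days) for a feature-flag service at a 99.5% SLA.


Formula: allowed downtime = period * (100 - SLA) / 100
Period (year (365 days)) = 525600 minutes
Unavailability fraction = (100 - 99.5) / 100
Allowed downtime = 525600 * (100 - 99.5) / 100
Allowed downtime = 2628.0 minutes

2628.0 minutes


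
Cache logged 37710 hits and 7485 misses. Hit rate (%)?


Formula: hit rate = hits / (hits + misses) * 100
hit rate = 37710 / (37710 + 7485) * 100
hit rate = 37710 / 45195 * 100
hit rate = 83.44%

83.44%


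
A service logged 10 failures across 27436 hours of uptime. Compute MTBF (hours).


Formula: MTBF = Total operating time / Number of failures
MTBF = 27436 / 10
MTBF = 2743.6 hours

2743.6 hours


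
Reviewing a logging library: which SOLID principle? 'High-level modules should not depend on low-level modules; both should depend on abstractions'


This describes the Dependency Inversion Principle (DIP)

Dependency Inversion Principle (DIP)


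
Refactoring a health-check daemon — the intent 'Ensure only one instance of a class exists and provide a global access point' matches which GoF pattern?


This matches the Singleton pattern

Singleton


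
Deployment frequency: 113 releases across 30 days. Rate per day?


Formula: deployments per day = releases / days
= 113 / 30
= 3.767 deploys/day
(equivalently, 26.37 deploys/week)

3.767 deploys/day


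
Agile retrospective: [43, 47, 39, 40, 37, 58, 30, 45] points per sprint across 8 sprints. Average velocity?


Formula: Avg velocity = Total points / Number of sprints
Points: [43, 47, 39, 40, 37, 58, 30, 45]
Sum = 43 + 47 + 39 + 40 + 37 + 58 + 30 + 45 = 339
Avg velocity = 339 / 8 = 42.38 points/sprint

42.38 points/sprint


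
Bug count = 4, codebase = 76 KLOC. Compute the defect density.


Defect density = defects / KLOC
Defect density = 4 / 76
Defect density = 0.053 defects/KLOC

0.053 defects/KLOC


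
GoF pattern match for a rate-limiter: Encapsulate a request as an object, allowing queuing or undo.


This matches the Command pattern

Command


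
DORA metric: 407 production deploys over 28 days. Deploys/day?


Formula: deployments per day = releases / days
= 407 / 28
= 14.536 deploys/day
(equivalently, 101.75 deploys/week)

14.536 deploys/day


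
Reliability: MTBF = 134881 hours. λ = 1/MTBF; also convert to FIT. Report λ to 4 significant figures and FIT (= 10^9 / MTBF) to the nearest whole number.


Formula: λ = 1 / MTBF; FIT = λ × 1e9 = 1e9 / MTBF
λ = 1 / 134881 ≈ 7.414e-06 failures/hour
FIT = 1e9 / 134881 ≈ 7414 failures per 1e9 hours (nearest whole number)

λ = 7.414e-06 /h, FIT = 7414


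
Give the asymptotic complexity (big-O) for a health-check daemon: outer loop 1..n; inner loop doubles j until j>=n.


Reasoning: linear outer times logarithmic inner
Complexity: O(n log n)

O(n log n)


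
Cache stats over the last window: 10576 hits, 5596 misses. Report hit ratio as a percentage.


Formula: hit rate = hits / (hits + misses) * 100
hit rate = 10576 / (10576 + 5596) * 100
hit rate = 10576 / 16172 * 100
hit rate = 65.4%

65.4%


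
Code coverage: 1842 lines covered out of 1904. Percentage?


Coverage = covered / total * 100
Coverage = 1842 / 1904 * 100
Coverage = 96.74%

96.74%


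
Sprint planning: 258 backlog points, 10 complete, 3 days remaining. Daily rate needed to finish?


Formula: Required rate = Remaining points / Days left
Remaining = 258 - 10 = 248 points
Required rate = 248 / 3 = 82.67 points/day

82.67 points/day


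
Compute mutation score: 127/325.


Mutation score = killed / total * 100
Mutation score = 127 / 325 * 100
Mutation score = 39.08%

39.08%


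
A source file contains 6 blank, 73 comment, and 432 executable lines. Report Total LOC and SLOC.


Total LOC = blank + comment + code
Total LOC = 6 + 73 + 432 = 511
SLOC (source only) = code = 432

Total LOC: 511, SLOC: 432


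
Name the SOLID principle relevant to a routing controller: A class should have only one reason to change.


This describes the Single Responsibility Principle (SRP)

Single Responsibility Principle (SRP)


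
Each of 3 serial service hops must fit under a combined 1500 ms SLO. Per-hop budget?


Formula: per_stage = total_budget / stages
per_stage = 1500 / 3
per_stage = 500.0 ms

500.0 ms


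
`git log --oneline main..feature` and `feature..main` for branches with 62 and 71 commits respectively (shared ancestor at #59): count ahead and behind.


Common ancestor: commit #59
feature commits after divergence: 62 - 59 = 3
main commits after divergence: 71 - 59 = 12
feature is 3 commits ahead of main
main is 12 commits ahead of feature

feature ahead: 3, main ahead: 12


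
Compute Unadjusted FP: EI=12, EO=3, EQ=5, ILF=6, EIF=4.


UFP = EI*4 + EO*5 + EQ*4 + ILF*10 + EIF*7
UFP = 12*4 + 3*5 + 5*4 + 6*10 + 4*7
UFP = 48 + 15 + 20 + 60 + 28
UFP = 171

171


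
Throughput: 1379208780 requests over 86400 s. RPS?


Formula: throughput = requests / seconds
throughput = 1379208780 / 86400
throughput = 15963.06 requests/second

15963.06 requests/second


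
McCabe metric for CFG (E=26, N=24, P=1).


Formula: V(G) = E - N + 2P
V(G) = 26 - 24 + 2*1
V(G) = 2 + 2
V(G) = 4

4


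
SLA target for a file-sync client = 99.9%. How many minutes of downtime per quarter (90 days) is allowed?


Formula: allowed downtime = period * (100 - SLA) / 100
Period (quarter (90 days)) = 129600 minutes
Unavailability fraction = (100 - 99.9) / 100
Allowed downtime = 129600 * (100 - 99.9) / 100
Allowed downtime = 129.6 minutes

129.6 minutes


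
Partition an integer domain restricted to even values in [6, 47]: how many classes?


Constraint: even integers in [6, 47]
Class 1: x < 6 — out-of-range invalid
Class 2: x in [6,47] but odd — wrong type invalid
Class 3: x in [6,47] and even — valid
Class 4: x > 47 — out-of-range invalid
Total equivalence classes: 4

4 equivalence classes


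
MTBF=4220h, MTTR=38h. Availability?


Availability = MTBF / (MTBF + MTTR)
Availability = 4220 / (4220 + 38)
Availability = 4220 / 4258
Availability = 99.1076%

99.1076%


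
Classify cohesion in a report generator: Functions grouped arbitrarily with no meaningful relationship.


Reasoning: Worst: random grouping
Type: Coincidental cohesion

Coincidental cohesion


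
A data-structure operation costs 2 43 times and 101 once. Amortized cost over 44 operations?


Formula: Amortized cost = Total cost / Operations
Total cost = (43 * 2) + (1 * 101)
Total cost = 86 + 101 = 187
Amortized = 187 / 44 = 4.25

4.25


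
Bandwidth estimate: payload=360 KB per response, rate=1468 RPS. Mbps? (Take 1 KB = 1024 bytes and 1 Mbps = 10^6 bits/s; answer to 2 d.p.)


Formula: Mbps = payload_bytes * RPS * 8 / 1e6
Payload per request = 360 KB = 360 * 1024 = 368640 bytes
Total bytes/sec = 368640 * 1468 = 541163520
Total bits/sec = 541163520 * 8 = 4329308160
Mbps = 4329308160 / 1e6 = 4329.31

4329.31 Mbps


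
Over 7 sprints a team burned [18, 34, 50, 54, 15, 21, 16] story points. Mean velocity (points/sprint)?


Formula: Avg velocity = Total points / Number of sprints
Points: [18, 34, 50, 54, 15, 21, 16]
Sum = 18 + 34 + 50 + 54 + 15 + 21 + 16 = 208
Avg velocity = 208 / 7 = 29.71 points/sprint

29.71 points/sprint


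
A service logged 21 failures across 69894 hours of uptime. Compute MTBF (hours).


Formula: MTBF = Total operating time / Number of failures
MTBF = 69894 / 21
MTBF = 3328.29 hours

3328.29 hours


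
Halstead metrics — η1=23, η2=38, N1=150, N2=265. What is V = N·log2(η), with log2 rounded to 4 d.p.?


Formula: V = N * log2(η), where N = N1 + N2 and η = η1 + η2
η = 23 + 38 = 61
N = 150 + 265 = 415
log2(61) ≈ 5.9307
V = 415 * 5.9307 = 2461.24

2461.24


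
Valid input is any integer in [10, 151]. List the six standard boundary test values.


Range: [10, 151]
Boundaries: just below min, min, min+1, max-1, max, just above max
Values: [9, 10, 11, 150, 151, 152]

[9, 10, 11, 150, 151, 152]


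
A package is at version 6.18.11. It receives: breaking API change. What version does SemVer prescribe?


Current: 6.18.11
Change category: 'breaking API change' → major bump
SemVer rule: major bump → increment MAJOR, reset MINOR and PATCH to 0
New: 7.0.0

7.0.0


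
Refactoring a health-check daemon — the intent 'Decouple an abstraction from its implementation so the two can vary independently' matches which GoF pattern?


This matches the Bridge pattern

Bridge


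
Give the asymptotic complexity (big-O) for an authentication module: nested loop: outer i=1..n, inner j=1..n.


Reasoning: n iterations times n iterations
Complexity: O(n^2)

O(n^2)


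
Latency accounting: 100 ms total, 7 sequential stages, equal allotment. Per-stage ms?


Formula: per_stage = total_budget / stages
per_stage = 100 / 7
per_stage = 14.29 ms

14.29 ms


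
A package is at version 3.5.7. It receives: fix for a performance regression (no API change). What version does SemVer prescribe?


Current: 3.5.7
Change category: 'fix for a performance regression (no API change)' → patch bump
SemVer rule: patch bump → increment PATCH (MAJOR and MINOR unchanged)
New: 3.5.8

3.5.8


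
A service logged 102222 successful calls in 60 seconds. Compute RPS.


Formula: throughput = requests / seconds
throughput = 102222 / 60
throughput = 1703.7 requests/second

1703.7 requests/second


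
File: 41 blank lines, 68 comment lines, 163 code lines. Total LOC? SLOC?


Total LOC = blank + comment + code
Total LOC = 41 + 68 + 163 = 272
SLOC (source only) = code = 163

Total LOC: 272, SLOC: 163


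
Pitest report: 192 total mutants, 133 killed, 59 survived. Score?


Mutation score = killed / total * 100
Mutation score = 133 / 192 * 100
Mutation score = 69.27%

69.27%


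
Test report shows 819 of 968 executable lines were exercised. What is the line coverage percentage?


Coverage = covered / total * 100
Coverage = 819 / 968 * 100
Coverage = 84.61%

84.61%


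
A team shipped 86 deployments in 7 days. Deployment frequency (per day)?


Formula: deployments per day = releases / days
= 86 / 7
= 12.286 deploys/day
(equivalently, 86.0 deploys/week)

12.286 deploys/day


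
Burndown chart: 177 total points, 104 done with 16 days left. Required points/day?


Formula: Required rate = Remaining points / Days left
Remaining = 177 - 104 = 73 points
Required rate = 73 / 16 = 4.56 points/day

4.56 points/day


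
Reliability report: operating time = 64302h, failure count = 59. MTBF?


Formula: MTBF = Total operating time / Number of failures
MTBF = 64302 / 59
MTBF = 1089.86 hours

1089.86 hours


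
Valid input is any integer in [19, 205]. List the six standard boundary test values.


Range: [19, 205]
Boundaries: just below min, min, min+1, max-1, max, just above max
Values: [18, 19, 20, 204, 205, 206]

[18, 19, 20, 204, 205, 206]


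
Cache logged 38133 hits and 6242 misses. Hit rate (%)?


Formula: hit rate = hits / (hits + misses) * 100
hit rate = 38133 / (38133 + 6242) * 100
hit rate = 38133 / 44375 * 100
hit rate = 85.93%

85.93%


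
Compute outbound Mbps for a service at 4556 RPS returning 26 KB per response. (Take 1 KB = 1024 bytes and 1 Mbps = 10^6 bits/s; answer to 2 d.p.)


Formula: Mbps = payload_bytes * RPS * 8 / 1e6
Payload per request = 26 KB = 26 * 1024 = 26624 bytes
Total bytes/sec = 26624 * 4556 = 121298944
Total bits/sec = 121298944 * 8 = 970391552
Mbps = 970391552 / 1e6 = 970.39

970.39 Mbps


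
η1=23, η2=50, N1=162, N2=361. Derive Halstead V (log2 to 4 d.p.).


Formula: V = N * log2(η), where N = N1 + N2 and η = η1 + η2
η = 23 + 50 = 73
N = 162 + 361 = 523
log2(73) ≈ 6.1898
V = 523 * 6.1898 = 3237.27

3237.27


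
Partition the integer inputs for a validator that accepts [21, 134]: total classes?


Valid range: [21, 134]
Class 1: x < 21 — invalid
Class 2: 21 ≤ x ≤ 134 — valid
Class 3: x > 134 — invalid
Total equivalence classes: 3

3 equivalence classes


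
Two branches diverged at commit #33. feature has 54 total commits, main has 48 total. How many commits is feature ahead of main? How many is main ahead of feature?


Common ancestor: commit #33
feature commits after divergence: 54 - 33 = 21
main commits after divergence: 48 - 33 = 15
feature is 21 commits ahead of main
main is 15 commits ahead of feature

feature ahead: 21, main ahead: 15


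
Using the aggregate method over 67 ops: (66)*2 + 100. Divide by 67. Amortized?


Formula: Amortized cost = Total cost / Operations
Total cost = (66 * 2) + (1 * 100)
Total cost = 132 + 100 = 232
Amortized = 232 / 67 = 3.4627

3.4627


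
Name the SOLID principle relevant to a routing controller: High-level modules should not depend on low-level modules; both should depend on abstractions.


This describes the Dependency Inversion Principle (DIP)

Dependency Inversion Principle (DIP)


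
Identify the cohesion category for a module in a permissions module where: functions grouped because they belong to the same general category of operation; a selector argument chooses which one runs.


Reasoning: Grouped by category of activity, not by data or sequence
Type: Logical cohesion

Logical cohesion


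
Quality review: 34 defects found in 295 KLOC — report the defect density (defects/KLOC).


Defect density = defects / KLOC
Defect density = 34 / 295
Defect density = 0.115 defects/KLOC

0.115 defects/KLOC


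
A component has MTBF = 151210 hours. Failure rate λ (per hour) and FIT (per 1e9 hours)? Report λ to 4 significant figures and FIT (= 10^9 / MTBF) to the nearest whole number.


Formula: λ = 1 / MTBF; FIT = λ × 1e9 = 1e9 / MTBF
λ = 1 / 151210 ≈ 6.613e-06 failures/hour
FIT = 1e9 / 151210 ≈ 6613 failures per 1e9 hours (nearest whole number)

λ = 6.613e-06 /h, FIT = 6613


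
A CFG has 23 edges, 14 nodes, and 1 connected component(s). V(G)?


Formula: V(G) = E - N + 2P
V(G) = 23 - 14 + 2*1
V(G) = 9 + 2
V(G) = 11

11


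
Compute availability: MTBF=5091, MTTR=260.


Availability = MTBF / (MTBF + MTTR)
Availability = 5091 / (5091 + 260)
Availability = 5091 / 5351
Availability = 95.1411%

95.1411%


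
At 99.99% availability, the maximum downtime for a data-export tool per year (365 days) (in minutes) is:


Formula: allowed downtime = period * (100 - SLA) / 100
Period (year (365 days)) = 525600 minutes
Unavailability fraction = (100 - 99.99) / 100
Allowed downtime = 525600 * (100 - 99.99) / 100
Allowed downtime = 52.56 minutes

52.56 minutes


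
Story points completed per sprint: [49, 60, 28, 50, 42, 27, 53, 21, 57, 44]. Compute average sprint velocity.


Formula: Avg velocity = Total points / Number of sprints
Points: [49, 60, 28, 50, 42, 27, 53, 21, 57, 44]
Sum = 49 + 60 + 28 + 50 + 42 + 27 + 53 + 21 + 57 + 44 = 431
Avg velocity = 431 / 10 = 43.1 points/sprint

43.1 points/sprint


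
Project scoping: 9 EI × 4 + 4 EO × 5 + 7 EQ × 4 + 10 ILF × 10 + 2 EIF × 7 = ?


UFP = EI*4 + EO*5 + EQ*4 + ILF*10 + EIF*7
UFP = 9*4 + 4*5 + 7*4 + 10*10 + 2*7
UFP = 36 + 20 + 28 + 100 + 14
UFP = 198

198


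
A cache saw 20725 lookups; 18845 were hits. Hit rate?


Formula: hit rate = hits / (hits + misses) * 100
hit rate = 18845 / (18845 + 1880) * 100
hit rate = 18845 / 20725 * 100
hit rate = 90.93%

90.93%


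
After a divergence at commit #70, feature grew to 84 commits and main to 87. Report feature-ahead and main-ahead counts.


Common ancestor: commit #70
feature commits after divergence: 84 - 70 = 14
main commits after divergence: 87 - 70 = 17
feature is 14 commits ahead of main
main is 17 commits ahead of feature

feature ahead: 14, main ahead: 17


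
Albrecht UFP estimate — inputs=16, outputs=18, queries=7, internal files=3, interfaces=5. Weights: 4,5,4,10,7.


UFP = EI*4 + EO*5 + EQ*4 + ILF*10 + EIF*7
UFP = 16*4 + 18*5 + 7*4 + 3*10 + 5*7
UFP = 64 + 90 + 28 + 30 + 35
UFP = 247

247


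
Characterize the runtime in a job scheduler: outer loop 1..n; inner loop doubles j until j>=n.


Reasoning: linear outer times logarithmic inner
Complexity: O(n log n)

O(n log n)


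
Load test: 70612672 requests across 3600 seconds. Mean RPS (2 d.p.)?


Formula: throughput = requests / seconds
throughput = 70612672 / 3600
throughput = 19614.63 requests/second

19614.63 requests/second


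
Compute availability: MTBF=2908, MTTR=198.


Availability = MTBF / (MTBF + MTTR)
Availability = 2908 / (2908 + 198)
Availability = 2908 / 3106
Availability = 93.6252%

93.6252%


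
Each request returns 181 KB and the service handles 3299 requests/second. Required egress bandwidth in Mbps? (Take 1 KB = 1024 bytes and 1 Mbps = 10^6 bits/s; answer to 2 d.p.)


Formula: Mbps = payload_bytes * RPS * 8 / 1e6
Payload per request = 181 KB = 181 * 1024 = 185344 bytes
Total bytes/sec = 185344 * 3299 = 611449856
Total bits/sec = 611449856 * 8 = 4891598848
Mbps = 4891598848 / 1e6 = 4891.6

4891.6 Mbps


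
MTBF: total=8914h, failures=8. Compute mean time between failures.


Formula: MTBF = Total operating time / Number of failures
MTBF = 8914 / 8
MTBF = 1114.25 hours

1114.25 hours


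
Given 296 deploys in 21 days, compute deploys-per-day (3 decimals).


Formula: deployments per day = releases / days
= 296 / 21
= 14.095 deploys/day
(equivalently, 98.67 deploys/week)

14.095 deploys/day


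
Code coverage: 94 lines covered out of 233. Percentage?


Coverage = covered / total * 100
Coverage = 94 / 233 * 100
Coverage = 40.34%

40.34%


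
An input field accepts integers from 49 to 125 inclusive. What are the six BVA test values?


Range: [49, 125]
Boundaries: just below min, min, min+1, max-1, max, just above max
Values: [48, 49, 50, 124, 125, 126]

[48, 49, 50, 124, 125, 126]


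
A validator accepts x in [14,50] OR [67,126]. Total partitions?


Valid ranges: [14,50] and [67,126]
Class 1: x < 14 — invalid
Class 2: 14 ≤ x ≤ 50 — valid
Class 3: 50 < x < 67 — invalid (gap between ranges)
Class 4: 67 ≤ x ≤ 126 — valid
Class 5: x > 126 — invalid
Total equivalence classes: 5

5 equivalence classes


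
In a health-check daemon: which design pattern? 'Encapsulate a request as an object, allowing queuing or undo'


This matches the Command pattern

Command


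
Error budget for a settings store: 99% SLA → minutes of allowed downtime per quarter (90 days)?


Formula: allowed downtime = period * (100 - SLA) / 100
Period (quarter (90 days)) = 129600 minutes
Unavailability fraction = (100 - 99.0) / 100
Allowed downtime = 129600 * (100 - 99.0) / 100
Allowed downtime = 1296.0 minutes

1296.0 minutes


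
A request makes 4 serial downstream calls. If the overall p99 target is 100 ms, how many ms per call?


Formula: per_stage = total_budget / stages
per_stage = 100 / 4
per_stage = 25.0 ms

25.0 ms


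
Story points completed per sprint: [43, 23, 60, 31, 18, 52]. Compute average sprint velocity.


Formula: Avg velocity = Total points / Number of sprints
Points: [43, 23, 60, 31, 18, 52]
Sum = 43 + 23 + 60 + 31 + 18 + 52 = 227
Avg velocity = 227 / 6 = 37.83 points/sprint

37.83 points/sprint


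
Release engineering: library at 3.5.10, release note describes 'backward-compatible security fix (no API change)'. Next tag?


Current: 3.5.10
Change category: 'backward-compatible security fix (no API change)' → patch bump
SemVer rule: patch bump → increment PATCH (MAJOR and MINOR unchanged)
New: 3.5.11

3.5.11


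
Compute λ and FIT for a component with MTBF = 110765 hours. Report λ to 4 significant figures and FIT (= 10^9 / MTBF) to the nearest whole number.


Formula: λ = 1 / MTBF; FIT = λ × 1e9 = 1e9 / MTBF
λ = 1 / 110765 ≈ 9.028e-06 failures/hour
FIT = 1e9 / 110765 ≈ 9028 failures per 1e9 hours (nearest whole number)

λ = 9.028e-06 /h, FIT = 9028


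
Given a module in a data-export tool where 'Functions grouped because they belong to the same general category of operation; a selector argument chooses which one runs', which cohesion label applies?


Reasoning: Grouped by category of activity, not by data or sequence
Type: Logical cohesion

Logical cohesion


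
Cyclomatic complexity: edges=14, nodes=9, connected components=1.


Formula: V(G) = E - N + 2P
V(G) = 14 - 9 + 2*1
V(G) = 5 + 2
V(G) = 7

7


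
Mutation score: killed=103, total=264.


Mutation score = killed / total * 100
Mutation score = 103 / 264 * 100
Mutation score = 39.02%

39.02%


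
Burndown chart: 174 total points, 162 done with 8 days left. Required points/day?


Formula: Required rate = Remaining points / Days left
Remaining = 174 - 162 = 12 points
Required rate = 12 / 8 = 1.5 points/day

1.5 points/day


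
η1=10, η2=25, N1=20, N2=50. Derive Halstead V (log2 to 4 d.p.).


Formula: V = N * log2(η), where N = N1 + N2 and η = η1 + η2
η = 10 + 25 = 35
N = 20 + 50 = 70
log2(35) ≈ 5.1293
V = 70 * 5.1293 = 359.05

359.05


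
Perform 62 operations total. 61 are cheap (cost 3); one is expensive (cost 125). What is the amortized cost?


Formula: Amortized cost = Total cost / Operations
Total cost = (61 * 3) + (1 * 125)
Total cost = 183 + 125 = 308
Amortized = 308 / 62 = 4.9677

4.9677


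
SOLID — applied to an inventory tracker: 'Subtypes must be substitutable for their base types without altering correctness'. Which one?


This describes the Liskov Substitution Principle (LSP)

Liskov Substitution Principle (LSP)


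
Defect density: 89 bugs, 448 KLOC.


Defect density = defects / KLOC
Defect density = 89 / 448
Defect density = 0.199 defects/KLOC

0.199 defects/KLOC


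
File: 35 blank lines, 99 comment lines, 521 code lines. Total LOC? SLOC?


Total LOC = blank + comment + code
Total LOC = 35 + 99 + 521 = 655
SLOC (source only) = code = 521

Total LOC: 655, SLOC: 521


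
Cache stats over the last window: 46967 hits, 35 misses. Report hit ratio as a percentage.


Formula: hit rate = hits / (hits + misses) * 100
hit rate = 46967 / (46967 + 35) * 100
hit rate = 46967 / 47002 * 100
hit rate = 99.93%

99.93%


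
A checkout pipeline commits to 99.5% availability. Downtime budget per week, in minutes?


Formula: allowed downtime = period * (100 - SLA) / 100
Period (week) = 10080 minutes
Unavailability fraction = (100 - 99.5) / 100
Allowed downtime = 10080 * (100 - 99.5) / 100
Allowed downtime = 50.4 minutes

50.4 minutes


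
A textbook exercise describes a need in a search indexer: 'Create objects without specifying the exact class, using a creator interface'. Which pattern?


This matches the Factory Method pattern

Factory Method


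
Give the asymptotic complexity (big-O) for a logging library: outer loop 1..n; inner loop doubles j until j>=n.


Reasoning: linear outer times logarithmic inner
Complexity: O(n log n)

O(n log n)


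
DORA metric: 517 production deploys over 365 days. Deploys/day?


Formula: deployments per day = releases / days
= 517 / 365
= 1.416 deploys/day
(equivalently, 9.92 deploys/week)

1.416 deploys/day


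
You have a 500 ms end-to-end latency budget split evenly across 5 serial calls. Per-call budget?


Formula: per_stage = total_budget / stages
per_stage = 500 / 5
per_stage = 100.0 ms

100.0 ms


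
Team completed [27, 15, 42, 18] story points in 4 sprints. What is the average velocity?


Formula: Avg velocity = Total points / Number of sprints
Points: [27, 15, 42, 18]
Sum = 27 + 15 + 42 + 18 = 102
Avg velocity = 102 / 4 = 25.5 points/sprint

25.5 points/sprint


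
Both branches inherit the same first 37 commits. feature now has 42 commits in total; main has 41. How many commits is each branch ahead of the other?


Common ancestor: commit #37
feature commits after divergence: 42 - 37 = 5
main commits after divergence: 41 - 37 = 4
feature is 5 commits ahead of main
main is 4 commits ahead of feature

feature ahead: 5, main ahead: 4


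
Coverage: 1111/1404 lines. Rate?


Coverage = covered / total * 100
Coverage = 1111 / 1404 * 100
Coverage = 79.13%

79.13%


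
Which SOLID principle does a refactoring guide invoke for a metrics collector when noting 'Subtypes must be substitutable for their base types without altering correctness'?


This describes the Liskov Substitution Principle (LSP)

Liskov Substitution Principle (LSP)


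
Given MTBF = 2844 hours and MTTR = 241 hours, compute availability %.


Availability = MTBF / (MTBF + MTTR)
Availability = 2844 / (2844 + 241)
Availability = 2844 / 3085
Availability = 92.188%

92.188%


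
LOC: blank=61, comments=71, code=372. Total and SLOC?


Total LOC = blank + comment + code
Total LOC = 61 + 71 + 372 = 504
SLOC (source only) = code = 372

Total LOC: 504, SLOC: 372


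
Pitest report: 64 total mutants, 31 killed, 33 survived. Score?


Mutation score = killed / total * 100
Mutation score = 31 / 64 * 100
Mutation score = 48.44%

48.44%


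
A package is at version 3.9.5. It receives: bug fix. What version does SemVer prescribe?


Current: 3.9.5
Change category: 'bug fix' → patch bump
SemVer rule: patch bump → increment PATCH (MAJOR and MINOR unchanged)
New: 3.9.6

3.9.6


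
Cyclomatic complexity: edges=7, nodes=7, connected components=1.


Formula: V(G) = E - N + 2P
V(G) = 7 - 7 + 2*1
V(G) = 0 + 2
V(G) = 2

2


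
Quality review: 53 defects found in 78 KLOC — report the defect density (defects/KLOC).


Defect density = defects / KLOC
Defect density = 53 / 78
Defect density = 0.679 defects/KLOC

0.679 defects/KLOC


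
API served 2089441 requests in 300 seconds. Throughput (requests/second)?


Formula: throughput = requests / seconds
throughput = 2089441 / 300
throughput = 6964.8 requests/second

6964.8 requests/second


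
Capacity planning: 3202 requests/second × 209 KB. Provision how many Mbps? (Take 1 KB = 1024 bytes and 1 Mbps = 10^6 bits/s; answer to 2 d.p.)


Formula: Mbps = payload_bytes * RPS * 8 / 1e6
Payload per request = 209 KB = 209 * 1024 = 214016 bytes
Total bytes/sec = 214016 * 3202 = 685279232
Total bits/sec = 685279232 * 8 = 5482233856
Mbps = 5482233856 / 1e6 = 5482.23

5482.23 Mbps


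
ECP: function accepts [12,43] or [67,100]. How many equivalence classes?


Valid ranges: [12,43] and [67,100]
Class 1: x < 12 — invalid
Class 2: 12 ≤ x ≤ 43 — valid
Class 3: 43 < x < 67 — invalid (gap between ranges)
Class 4: 67 ≤ x ≤ 100 — valid
Class 5: x > 100 — invalid
Total equivalence classes: 5

5 equivalence classes


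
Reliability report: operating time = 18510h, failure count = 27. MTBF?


Formula: MTBF = Total operating time / Number of failures
MTBF = 18510 / 27
MTBF = 685.56 hours

685.56 hours


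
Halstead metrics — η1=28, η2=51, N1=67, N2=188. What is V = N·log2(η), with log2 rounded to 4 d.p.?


Formula: V = N * log2(η), where N = N1 + N2 and η = η1 + η2
η = 28 + 51 = 79
N = 67 + 188 = 255
log2(79) ≈ 6.3038
V = 255 * 6.3038 = 1607.47

1607.47


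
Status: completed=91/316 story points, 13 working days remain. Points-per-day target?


Formula: Required rate = Remaining points / Days left
Remaining = 316 - 91 = 225 points
Required rate = 225 / 13 = 17.31 points/day

17.31 points/day


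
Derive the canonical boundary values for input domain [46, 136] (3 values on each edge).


Range: [46, 136]
Boundaries: just below min, min, min+1, max-1, max, just above max
Values: [45, 46, 47, 135, 136, 137]

[45, 46, 47, 135, 136, 137]


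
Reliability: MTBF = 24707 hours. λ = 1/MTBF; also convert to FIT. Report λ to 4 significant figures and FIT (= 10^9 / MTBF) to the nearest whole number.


Formula: λ = 1 / MTBF; FIT = λ × 1e9 = 1e9 / MTBF
λ = 1 / 24707 ≈ 4.047e-05 failures/hour
FIT = 1e9 / 24707 ≈ 40474 failures per 1e9 hours (nearest whole number)

λ = 4.047e-05 /h, FIT = 40474


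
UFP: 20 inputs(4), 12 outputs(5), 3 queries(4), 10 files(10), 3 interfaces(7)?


UFP = EI*4 + EO*5 + EQ*4 + ILF*10 + EIF*7
UFP = 20*4 + 12*5 + 3*4 + 10*10 + 3*7
UFP = 80 + 60 + 12 + 100 + 21
UFP = 273

273


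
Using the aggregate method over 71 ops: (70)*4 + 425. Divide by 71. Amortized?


Formula: Amortized cost = Total cost / Operations
Total cost = (70 * 4) + (1 * 425)
Total cost = 280 + 425 = 705
Amortized = 705 / 71 = 9.9296

9.9296


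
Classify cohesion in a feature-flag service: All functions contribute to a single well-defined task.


Reasoning: Best: single purpose
Type: Functional cohesion

Functional cohesion


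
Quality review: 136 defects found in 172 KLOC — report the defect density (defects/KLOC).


Defect density = defects / KLOC
Defect density = 136 / 172
Defect density = 0.791 defects/KLOC

0.791 defects/KLOC


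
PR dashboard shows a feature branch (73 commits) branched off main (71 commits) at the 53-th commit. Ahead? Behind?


Common ancestor: commit #53
feature commits after divergence: 73 - 53 = 20
main commits after divergence: 71 - 53 = 18
feature is 20 commits ahead of main
main is 18 commits ahead of feature

feature ahead: 20, main ahead: 18


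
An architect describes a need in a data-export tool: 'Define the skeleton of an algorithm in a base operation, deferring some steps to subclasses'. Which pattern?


This matches the Template Method pattern

Template Method


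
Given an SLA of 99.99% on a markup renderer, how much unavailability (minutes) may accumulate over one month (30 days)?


Formula: allowed downtime = period * (100 - SLA) / 100
Period (month (30 days)) = 43200 minutes
Unavailability fraction = (100 - 99.99) / 100
Allowed downtime = 43200 * (100 - 99.99) / 100
Allowed downtime = 4.32 minutes

4.32 minutes


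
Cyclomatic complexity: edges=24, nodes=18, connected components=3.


Formula: V(G) = E - N + 2P
V(G) = 24 - 18 + 2*3
V(G) = 6 + 6
V(G) = 12

12


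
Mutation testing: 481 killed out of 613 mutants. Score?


Mutation score = killed / total * 100
Mutation score = 481 / 613 * 100
Mutation score = 78.47%

78.47%


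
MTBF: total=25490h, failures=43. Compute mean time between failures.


Formula: MTBF = Total operating time / Number of failures
MTBF = 25490 / 43
MTBF = 592.79 hours

592.79 hours


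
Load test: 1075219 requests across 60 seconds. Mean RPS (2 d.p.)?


Formula: throughput = requests / seconds
throughput = 1075219 / 60
throughput = 17920.32 requests/second

17920.32 requests/second


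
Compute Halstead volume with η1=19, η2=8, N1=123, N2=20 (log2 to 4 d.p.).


Formula: V = N * log2(η), where N = N1 + N2 and η = η1 + η2
η = 19 + 8 = 27
N = 123 + 20 = 143
log2(27) ≈ 4.7549
V = 143 * 4.7549 = 679.95

679.95


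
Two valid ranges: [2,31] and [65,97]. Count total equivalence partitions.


Valid ranges: [2,31] and [65,97]
Class 1: x < 2 — invalid
Class 2: 2 ≤ x ≤ 31 — valid
Class 3: 31 < x < 65 — invalid (gap between ranges)
Class 4: 65 ≤ x ≤ 97 — valid
Class 5: x > 97 — invalid
Total equivalence classes: 5

5 equivalence classes


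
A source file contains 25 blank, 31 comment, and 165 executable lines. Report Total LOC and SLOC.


Total LOC = blank + comment + code
Total LOC = 25 + 31 + 165 = 221
SLOC (source only) = code = 165

Total LOC: 221, SLOC: 165


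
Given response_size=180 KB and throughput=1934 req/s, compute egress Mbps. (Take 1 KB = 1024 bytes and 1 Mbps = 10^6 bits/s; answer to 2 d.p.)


Formula: Mbps = payload_bytes * RPS * 8 / 1e6
Payload per request = 180 KB = 180 * 1024 = 184320 bytes
Total bytes/sec = 184320 * 1934 = 356474880
Total bits/sec = 356474880 * 8 = 2851799040
Mbps = 2851799040 / 1e6 = 2851.8

2851.8 Mbps


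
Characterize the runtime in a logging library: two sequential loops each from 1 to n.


Reasoning: sequential dominates: O(n) + O(n) = O(n)
Complexity: O(n)

O(n)


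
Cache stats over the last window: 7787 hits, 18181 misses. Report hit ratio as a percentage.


Formula: hit rate = hits / (hits + misses) * 100
hit rate = 7787 / (7787 + 18181) * 100
hit rate = 7787 / 25968 * 100
hit rate = 29.99%

29.99%


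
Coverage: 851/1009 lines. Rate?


Coverage = covered / total * 100
Coverage = 851 / 1009 * 100
Coverage = 84.34%

84.34%


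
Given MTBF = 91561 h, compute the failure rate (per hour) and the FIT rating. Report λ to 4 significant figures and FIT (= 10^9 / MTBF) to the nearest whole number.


Formula: λ = 1 / MTBF; FIT = λ × 1e9 = 1e9 / MTBF
λ = 1 / 91561 ≈ 1.092e-05 failures/hour
FIT = 1e9 / 91561 ≈ 10922 failures per 1e9 hours (nearest whole number)

λ = 1.092e-05 /h, FIT = 10922


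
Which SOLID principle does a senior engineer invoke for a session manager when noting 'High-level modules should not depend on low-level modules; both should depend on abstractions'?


This describes the Dependency Inversion Principle (DIP)

Dependency Inversion Principle (DIP)


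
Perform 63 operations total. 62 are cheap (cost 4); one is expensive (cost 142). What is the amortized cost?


Formula: Amortized cost = Total cost / Operations
Total cost = (62 * 4) + (1 * 142)
Total cost = 248 + 142 = 390
Amortized = 390 / 63 = 6.1905

6.1905


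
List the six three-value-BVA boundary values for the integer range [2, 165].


Range: [2, 165]
Boundaries: just below min, min, min+1, max-1, max, just above max
Values: [1, 2, 3, 164, 165, 166]

[1, 2, 3, 164, 165, 166]


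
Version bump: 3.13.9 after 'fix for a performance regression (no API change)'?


Current: 3.13.9
Change category: 'fix for a performance regression (no API change)' → patch bump
SemVer rule: patch bump → increment PATCH (MAJOR and MINOR unchanged)
New: 3.13.10

3.13.10


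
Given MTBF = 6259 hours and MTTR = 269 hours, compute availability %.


Availability = MTBF / (MTBF + MTTR)
Availability = 6259 / (6259 + 269)
Availability = 6259 / 6528
Availability = 95.8793%

95.8793%


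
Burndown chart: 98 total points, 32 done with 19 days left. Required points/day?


Formula: Required rate = Remaining points / Days left
Remaining = 98 - 32 = 66 points
Required rate = 66 / 19 = 3.47 points/day

3.47 points/day


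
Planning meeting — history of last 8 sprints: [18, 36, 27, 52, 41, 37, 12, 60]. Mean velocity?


Formula: Avg velocity = Total points / Number of sprints
Points: [18, 36, 27, 52, 41, 37, 12, 60]
Sum = 18 + 36 + 27 + 52 + 41 + 37 + 12 + 60 = 283
Avg velocity = 283 / 8 = 35.38 points/sprint

35.38 points/sprint


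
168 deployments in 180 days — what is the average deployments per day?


Formula: deployments per day = releases / days
= 168 / 180
= 0.933 deploys/day
(equivalently, 6.53 deploys/week)

0.933 deploys/day
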